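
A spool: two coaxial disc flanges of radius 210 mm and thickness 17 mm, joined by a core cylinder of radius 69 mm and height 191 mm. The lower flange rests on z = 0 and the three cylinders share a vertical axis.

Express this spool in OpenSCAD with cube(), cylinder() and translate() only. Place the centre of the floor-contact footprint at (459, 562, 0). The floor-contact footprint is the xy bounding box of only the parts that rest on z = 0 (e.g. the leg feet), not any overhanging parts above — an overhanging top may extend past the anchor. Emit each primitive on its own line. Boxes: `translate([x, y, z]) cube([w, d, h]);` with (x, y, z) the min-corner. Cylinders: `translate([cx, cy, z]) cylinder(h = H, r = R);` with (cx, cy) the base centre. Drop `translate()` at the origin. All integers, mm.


translate([459, 562, 0]) cylinder(h = 17, r = 210);
translate([459, 562, 17]) cylinder(h = 191, r = 69);
translate([459, 562, 208]) cylinder(h = 17, r = 210);


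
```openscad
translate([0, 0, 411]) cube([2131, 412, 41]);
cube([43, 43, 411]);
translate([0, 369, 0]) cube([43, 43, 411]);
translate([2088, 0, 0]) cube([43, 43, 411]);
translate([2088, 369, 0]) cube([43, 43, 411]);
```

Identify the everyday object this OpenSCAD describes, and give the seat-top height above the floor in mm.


A bench. The seat-top height is 452 mm.

A long slab on four corner posts — a bench. The slab sits at z = 411 with thickness 41, so the top is 411 + 41 = 452 mm.


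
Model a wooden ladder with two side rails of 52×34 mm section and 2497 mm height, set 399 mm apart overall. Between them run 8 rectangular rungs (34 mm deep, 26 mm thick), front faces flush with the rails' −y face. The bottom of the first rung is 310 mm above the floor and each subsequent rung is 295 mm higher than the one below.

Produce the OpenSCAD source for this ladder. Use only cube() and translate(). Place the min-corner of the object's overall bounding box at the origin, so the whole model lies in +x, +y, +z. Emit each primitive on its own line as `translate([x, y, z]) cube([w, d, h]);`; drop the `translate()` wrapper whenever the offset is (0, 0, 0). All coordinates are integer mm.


cube([52, 34, 2497]);
translate([347, 0, 0]) cube([52, 34, 2497]);
translate([52, 0, 310]) cube([295, 34, 26]);
translate([52, 0, 605]) cube([295, 34, 26]);
translate([52, 0, 900]) cube([295, 34, 26]);
translate([52, 0, 1195]) cube([295, 34, 26]);
translate([52, 0, 1490]) cube([295, 34, 26]);
translate([52, 0, 1785]) cube([295, 34, 26]);
translate([52, 0, 2080]) cube([295, 34, 26]);
translate([52, 0, 2375]) cube([295, 34, 26]);


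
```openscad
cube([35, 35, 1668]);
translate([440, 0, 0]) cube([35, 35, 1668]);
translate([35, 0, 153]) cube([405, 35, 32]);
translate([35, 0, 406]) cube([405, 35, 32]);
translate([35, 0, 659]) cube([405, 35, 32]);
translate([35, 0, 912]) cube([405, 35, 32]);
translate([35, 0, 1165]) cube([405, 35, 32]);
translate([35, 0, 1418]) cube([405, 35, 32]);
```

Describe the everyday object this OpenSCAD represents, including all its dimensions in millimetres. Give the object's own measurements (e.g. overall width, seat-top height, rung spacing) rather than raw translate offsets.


A straight ladder. Two 35×35 mm vertical rails, 1668 mm tall, stand 475 mm apart (outside-to-outside) with their front faces coplanar on the −y side. 6 rungs, each 35 mm deep and 32 mm tall, span between the inner faces of the rails, front faces flush with the rails. The lowest rung's underside is at z = 153 mm and rungs are spaced 253 mm apart (underside to underside).


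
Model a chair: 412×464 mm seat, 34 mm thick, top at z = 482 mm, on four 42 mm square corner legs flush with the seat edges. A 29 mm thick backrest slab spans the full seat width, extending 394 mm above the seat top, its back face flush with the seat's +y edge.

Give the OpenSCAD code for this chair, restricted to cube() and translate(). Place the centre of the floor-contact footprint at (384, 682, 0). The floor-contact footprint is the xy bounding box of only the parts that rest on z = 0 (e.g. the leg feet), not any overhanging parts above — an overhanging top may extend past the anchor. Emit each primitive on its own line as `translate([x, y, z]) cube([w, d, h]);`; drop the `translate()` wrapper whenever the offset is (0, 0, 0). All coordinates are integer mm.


// leg_h = 482 - 34 = 448
translate([178, 450, 448]) cube([412, 464, 34]);
translate([178, 450, 0]) cube([42, 42, 448]);
translate([548, 450, 0]) cube([42, 42, 448]);
translate([178, 872, 0]) cube([42, 42, 448]);
translate([548, 872, 0]) cube([42, 42, 448]);
translate([178, 885, 482]) cube([412, 29, 394]);


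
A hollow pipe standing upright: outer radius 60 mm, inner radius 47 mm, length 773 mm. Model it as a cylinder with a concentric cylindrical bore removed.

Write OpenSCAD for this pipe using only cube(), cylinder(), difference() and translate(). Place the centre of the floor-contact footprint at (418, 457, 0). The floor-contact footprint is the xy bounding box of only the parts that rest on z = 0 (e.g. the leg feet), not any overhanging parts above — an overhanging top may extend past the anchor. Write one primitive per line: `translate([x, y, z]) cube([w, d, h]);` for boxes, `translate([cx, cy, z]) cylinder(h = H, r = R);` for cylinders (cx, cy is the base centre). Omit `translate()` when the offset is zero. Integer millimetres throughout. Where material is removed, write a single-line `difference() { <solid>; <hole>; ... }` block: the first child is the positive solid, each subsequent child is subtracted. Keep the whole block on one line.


difference() { translate([418, 457, 0]) cylinder(h = 773, r = 60); translate([418, 457, 0]) cylinder(h = 773, r = 47); }


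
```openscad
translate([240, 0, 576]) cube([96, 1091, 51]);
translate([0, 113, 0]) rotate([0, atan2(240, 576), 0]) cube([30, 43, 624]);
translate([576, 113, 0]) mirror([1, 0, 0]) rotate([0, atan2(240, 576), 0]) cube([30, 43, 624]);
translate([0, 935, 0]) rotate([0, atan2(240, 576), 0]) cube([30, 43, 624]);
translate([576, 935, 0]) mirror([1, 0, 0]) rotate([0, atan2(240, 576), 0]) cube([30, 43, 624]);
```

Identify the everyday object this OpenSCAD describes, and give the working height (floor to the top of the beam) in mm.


A sawhorse. The overall height is 627 mm.

A beam across two mirrored pairs of raked legs — a sawhorse. The beam's underside is at z = 576 (matching the legs' vertical rise in atan2(240, 576)) and the beam is 51 mm tall, so its top is at 576 + 51 = 627 mm. The raked legs top out at the beam's underside, so that is the highest point.


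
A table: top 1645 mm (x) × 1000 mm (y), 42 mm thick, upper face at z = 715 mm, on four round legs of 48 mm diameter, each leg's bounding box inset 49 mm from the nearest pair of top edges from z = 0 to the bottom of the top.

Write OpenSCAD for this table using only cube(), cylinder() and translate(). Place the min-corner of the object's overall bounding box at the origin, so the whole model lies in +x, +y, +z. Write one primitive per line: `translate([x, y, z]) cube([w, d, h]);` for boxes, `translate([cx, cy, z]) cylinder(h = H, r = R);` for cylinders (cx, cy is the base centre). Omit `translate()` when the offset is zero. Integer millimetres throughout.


// leg_h = 715 - 42 = 673
translate([0, 0, 673]) cube([1645, 1000, 42]);
translate([73, 73, 0]) cylinder(h = 673, r = 24);
translate([1572, 73, 0]) cylinder(h = 673, r = 24);
translate([73, 927, 0]) cylinder(h = 673, r = 24);
translate([1572, 927, 0]) cylinder(h = 673, r = 24);


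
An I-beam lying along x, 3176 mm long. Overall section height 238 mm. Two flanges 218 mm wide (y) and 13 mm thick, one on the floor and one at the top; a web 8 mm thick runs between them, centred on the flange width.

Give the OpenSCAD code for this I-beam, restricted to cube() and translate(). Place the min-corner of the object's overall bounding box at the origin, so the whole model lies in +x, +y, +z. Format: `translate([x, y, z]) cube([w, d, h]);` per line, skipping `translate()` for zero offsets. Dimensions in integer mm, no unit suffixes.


cube([3176, 218, 13]);
translate([0, 105, 13]) cube([3176, 8, 212]);
translate([0, 0, 225]) cube([3176, 218, 13]);


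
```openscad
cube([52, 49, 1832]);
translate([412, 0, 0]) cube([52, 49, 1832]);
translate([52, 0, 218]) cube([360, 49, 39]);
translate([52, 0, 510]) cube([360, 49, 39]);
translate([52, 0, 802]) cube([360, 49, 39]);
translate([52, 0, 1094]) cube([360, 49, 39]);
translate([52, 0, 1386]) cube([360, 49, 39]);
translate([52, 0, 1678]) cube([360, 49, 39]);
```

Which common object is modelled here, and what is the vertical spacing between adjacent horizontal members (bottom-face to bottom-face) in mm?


A ladder. The rung spacing is 292 mm.

Two tall 52×49 posts with 6 short bars between them — a ladder. Adjacent rungs sit at z = 218 and z = 510, so the spacing is 510 − 218 = 292 mm.


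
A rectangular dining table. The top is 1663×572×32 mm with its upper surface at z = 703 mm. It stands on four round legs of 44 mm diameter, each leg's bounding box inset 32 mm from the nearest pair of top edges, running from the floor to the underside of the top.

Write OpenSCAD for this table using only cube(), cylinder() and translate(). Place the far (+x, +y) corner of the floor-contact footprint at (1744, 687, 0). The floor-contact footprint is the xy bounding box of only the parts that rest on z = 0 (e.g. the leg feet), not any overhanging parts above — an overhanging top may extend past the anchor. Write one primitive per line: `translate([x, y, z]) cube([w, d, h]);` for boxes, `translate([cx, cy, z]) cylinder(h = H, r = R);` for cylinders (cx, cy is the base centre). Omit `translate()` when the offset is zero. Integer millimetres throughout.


translate([113, 147, 671]) cube([1663, 572, 32]);
translate([167, 201, 0]) cylinder(h = 671, r = 22);
translate([1722, 201, 0]) cylinder(h = 671, r = 22);
translate([167, 665, 0]) cylinder(h = 671, r = 22);
translate([1722, 665, 0]) cylinder(h = 671, r = 22);


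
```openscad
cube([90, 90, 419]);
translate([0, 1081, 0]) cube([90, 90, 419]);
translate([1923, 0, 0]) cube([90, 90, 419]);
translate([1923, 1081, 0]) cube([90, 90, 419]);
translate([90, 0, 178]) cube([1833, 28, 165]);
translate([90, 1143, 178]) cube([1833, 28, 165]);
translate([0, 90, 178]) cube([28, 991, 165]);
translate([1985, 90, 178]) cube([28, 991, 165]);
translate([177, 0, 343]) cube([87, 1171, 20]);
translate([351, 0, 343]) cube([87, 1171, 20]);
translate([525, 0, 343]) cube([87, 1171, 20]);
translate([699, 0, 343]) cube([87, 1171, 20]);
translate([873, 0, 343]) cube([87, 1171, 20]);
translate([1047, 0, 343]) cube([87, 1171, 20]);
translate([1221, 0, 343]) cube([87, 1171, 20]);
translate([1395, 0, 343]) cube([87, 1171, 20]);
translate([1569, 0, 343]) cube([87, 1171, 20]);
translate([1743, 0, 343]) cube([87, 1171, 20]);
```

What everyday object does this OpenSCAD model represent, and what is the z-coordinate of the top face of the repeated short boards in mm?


A bed frame. The slat-top height is 363 mm.

Four posts, four rails, and a row of slats — a bed frame. Slats sit on the rails at z = 178 + 165 = 343; with slat thickness 20, the top is 363 mm.


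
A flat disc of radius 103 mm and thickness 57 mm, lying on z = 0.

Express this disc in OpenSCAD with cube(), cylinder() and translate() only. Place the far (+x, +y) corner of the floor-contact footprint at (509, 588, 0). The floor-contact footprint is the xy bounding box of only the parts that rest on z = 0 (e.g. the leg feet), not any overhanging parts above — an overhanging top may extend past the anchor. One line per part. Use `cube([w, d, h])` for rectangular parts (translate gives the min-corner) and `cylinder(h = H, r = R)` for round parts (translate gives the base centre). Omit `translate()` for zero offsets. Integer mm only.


translate([406, 485, 0]) cylinder(h = 57, r = 103);


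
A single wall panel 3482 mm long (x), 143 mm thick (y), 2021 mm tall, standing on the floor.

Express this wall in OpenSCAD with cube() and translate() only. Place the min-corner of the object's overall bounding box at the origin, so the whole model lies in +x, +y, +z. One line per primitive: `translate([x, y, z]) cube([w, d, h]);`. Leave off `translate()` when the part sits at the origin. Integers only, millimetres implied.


cube([3482, 143, 2021]);


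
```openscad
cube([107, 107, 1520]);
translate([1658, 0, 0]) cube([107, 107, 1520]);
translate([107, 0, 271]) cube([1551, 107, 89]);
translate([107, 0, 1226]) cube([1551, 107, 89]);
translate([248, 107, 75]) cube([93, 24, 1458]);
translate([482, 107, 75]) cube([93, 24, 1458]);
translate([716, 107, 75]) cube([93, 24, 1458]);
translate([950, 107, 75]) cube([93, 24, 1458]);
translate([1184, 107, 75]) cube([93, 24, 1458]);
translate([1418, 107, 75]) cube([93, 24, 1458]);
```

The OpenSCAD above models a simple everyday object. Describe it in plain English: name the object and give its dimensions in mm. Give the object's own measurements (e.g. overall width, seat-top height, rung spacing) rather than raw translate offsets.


A fence section. Two 107×107 mm posts, 1520 mm tall, stand on the floor with a clear span of 1551 mm between their inner faces. Two horizontal rails of 107×89 mm section span the gap between the posts with their undersides at z = 271 mm and z = 1226 mm, flush with the posts' −y face. 6 pickets, each 93 mm wide, 24 mm thick and 1458 mm tall, are fixed to the +y face of the rails with their bottoms at z = 75 mm, spaced across the span with a 141 mm gap after the −x post and between neighbouring pickets, with 147 mm left before the +x post.


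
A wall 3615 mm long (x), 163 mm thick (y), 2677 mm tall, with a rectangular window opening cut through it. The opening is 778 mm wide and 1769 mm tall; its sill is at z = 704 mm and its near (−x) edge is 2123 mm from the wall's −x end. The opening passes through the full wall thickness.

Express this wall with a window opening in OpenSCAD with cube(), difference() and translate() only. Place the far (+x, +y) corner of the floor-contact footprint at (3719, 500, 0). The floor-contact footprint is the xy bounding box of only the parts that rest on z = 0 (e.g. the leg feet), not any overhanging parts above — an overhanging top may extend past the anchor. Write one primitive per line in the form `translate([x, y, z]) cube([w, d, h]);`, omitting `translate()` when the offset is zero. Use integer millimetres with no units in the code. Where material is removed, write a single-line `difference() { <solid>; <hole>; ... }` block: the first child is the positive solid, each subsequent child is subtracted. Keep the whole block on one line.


difference() { translate([104, 337, 0]) cube([3615, 163, 2677]); translate([2227, 337, 704]) cube([778, 163, 1769]); }


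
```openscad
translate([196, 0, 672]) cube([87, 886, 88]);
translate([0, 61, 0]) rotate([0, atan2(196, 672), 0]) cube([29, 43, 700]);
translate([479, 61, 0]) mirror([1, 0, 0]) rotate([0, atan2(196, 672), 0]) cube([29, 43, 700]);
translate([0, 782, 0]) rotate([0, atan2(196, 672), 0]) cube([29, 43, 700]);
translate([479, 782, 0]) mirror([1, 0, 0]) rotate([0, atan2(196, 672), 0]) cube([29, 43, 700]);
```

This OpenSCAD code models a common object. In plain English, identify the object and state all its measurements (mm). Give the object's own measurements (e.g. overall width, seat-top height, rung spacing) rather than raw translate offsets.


A sawhorse. A 87×886×88 mm beam (x, y, z) sits on two A-frame leg pairs. Each pair is two raked legs of 29×43 mm section (43 mm along y) splaying symmetrically in x. Each leg rises 672 mm vertically over 196 mm of horizontal reach and is 700 mm long along its own axis. Every leg's outer bottom edge rests on the floor and its outer top edge meets a bottom edge of the beam — the left legs (tilting toward +x) meet the beam's −x bottom edge, the right legs (their mirror images, tilting toward −x) meet its +x bottom edge — so the leg tops tuck under the beam, the beam's underside is 672 mm above the floor, and the feet are 479 mm apart outside-to-outside with the beam centred between them. The two leg pairs are set in 61 mm from either end of the beam.


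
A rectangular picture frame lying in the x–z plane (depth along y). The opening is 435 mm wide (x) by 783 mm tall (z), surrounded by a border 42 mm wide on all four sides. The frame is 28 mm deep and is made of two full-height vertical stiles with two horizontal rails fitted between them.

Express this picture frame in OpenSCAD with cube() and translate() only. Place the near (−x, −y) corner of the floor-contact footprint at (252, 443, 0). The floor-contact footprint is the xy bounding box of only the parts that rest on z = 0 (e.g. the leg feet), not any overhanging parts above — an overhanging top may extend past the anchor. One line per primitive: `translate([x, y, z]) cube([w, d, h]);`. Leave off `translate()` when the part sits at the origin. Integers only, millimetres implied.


translate([252, 443, 0]) cube([42, 28, 867]);
translate([729, 443, 0]) cube([42, 28, 867]);
translate([294, 443, 0]) cube([435, 28, 42]);
translate([294, 443, 825]) cube([435, 28, 42]);


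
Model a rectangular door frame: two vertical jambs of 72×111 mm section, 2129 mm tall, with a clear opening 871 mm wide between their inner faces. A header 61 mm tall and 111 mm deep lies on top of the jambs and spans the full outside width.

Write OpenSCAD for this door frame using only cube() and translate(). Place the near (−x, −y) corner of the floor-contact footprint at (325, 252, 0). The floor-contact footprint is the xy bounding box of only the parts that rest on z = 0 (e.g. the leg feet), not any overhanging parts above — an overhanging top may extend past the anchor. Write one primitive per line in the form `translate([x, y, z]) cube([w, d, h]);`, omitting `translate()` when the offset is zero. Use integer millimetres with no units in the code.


translate([325, 252, 0]) cube([72, 111, 2129]);
translate([1268, 252, 0]) cube([72, 111, 2129]);
translate([325, 252, 2129]) cube([1015, 111, 61]);


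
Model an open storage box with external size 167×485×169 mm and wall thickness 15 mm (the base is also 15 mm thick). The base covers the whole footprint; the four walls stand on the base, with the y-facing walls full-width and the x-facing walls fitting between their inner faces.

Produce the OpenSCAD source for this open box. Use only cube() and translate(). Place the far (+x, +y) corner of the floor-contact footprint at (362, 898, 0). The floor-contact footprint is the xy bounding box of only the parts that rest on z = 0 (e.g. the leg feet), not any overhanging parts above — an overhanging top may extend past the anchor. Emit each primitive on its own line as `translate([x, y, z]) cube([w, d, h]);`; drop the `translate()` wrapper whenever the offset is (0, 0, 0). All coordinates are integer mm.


translate([195, 413, 0]) cube([167, 485, 15]);
translate([195, 413, 15]) cube([167, 15, 154]);
translate([195, 883, 15]) cube([167, 15, 154]);
translate([195, 428, 15]) cube([15, 455, 154]);
translate([347, 428, 15]) cube([15, 455, 154]);


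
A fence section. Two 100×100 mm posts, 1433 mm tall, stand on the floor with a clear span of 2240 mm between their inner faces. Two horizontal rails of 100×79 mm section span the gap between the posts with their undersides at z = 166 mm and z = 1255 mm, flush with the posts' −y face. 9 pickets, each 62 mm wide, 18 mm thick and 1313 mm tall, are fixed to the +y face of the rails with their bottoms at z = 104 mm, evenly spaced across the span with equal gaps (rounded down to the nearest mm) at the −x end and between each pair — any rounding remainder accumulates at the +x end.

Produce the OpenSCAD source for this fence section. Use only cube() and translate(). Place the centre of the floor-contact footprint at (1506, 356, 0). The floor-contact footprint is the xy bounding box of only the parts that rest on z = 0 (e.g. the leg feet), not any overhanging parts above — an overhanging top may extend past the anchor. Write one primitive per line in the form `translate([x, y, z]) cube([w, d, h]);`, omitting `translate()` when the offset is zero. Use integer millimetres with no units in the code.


translate([286, 306, 0]) cube([100, 100, 1433]);
translate([2626, 306, 0]) cube([100, 100, 1433]);
translate([386, 306, 166]) cube([2240, 100, 79]);
translate([386, 306, 1255]) cube([2240, 100, 79]);
translate([554, 406, 104]) cube([62, 18, 1313]);
translate([784, 406, 104]) cube([62, 18, 1313]);
translate([1014, 406, 104]) cube([62, 18, 1313]);
translate([1244, 406, 104]) cube([62, 18, 1313]);
translate([1474, 406, 104]) cube([62, 18, 1313]);
translate([1704, 406, 104]) cube([62, 18, 1313]);
translate([1934, 406, 104]) cube([62, 18, 1313]);
translate([2164, 406, 104]) cube([62, 18, 1313]);
translate([2394, 406, 104]) cube([62, 18, 1313]);


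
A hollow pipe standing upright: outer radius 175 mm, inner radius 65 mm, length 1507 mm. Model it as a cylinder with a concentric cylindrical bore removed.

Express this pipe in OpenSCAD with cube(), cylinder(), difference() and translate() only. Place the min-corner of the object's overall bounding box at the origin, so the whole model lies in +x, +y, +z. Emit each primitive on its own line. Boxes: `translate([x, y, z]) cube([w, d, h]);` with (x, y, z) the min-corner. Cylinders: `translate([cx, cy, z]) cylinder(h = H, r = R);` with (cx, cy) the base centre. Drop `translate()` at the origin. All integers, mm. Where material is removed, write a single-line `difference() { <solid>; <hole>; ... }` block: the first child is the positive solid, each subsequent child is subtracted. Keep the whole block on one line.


difference() { translate([175, 175, 0]) cylinder(h = 1507, r = 175); translate([175, 175, 0]) cylinder(h = 1507, r = 65); }


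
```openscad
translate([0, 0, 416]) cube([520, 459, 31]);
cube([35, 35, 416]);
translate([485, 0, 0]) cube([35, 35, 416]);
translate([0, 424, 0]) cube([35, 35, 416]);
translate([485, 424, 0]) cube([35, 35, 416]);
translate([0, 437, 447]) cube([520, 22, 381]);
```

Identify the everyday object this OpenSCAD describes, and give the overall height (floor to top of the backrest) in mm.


A chair. The overall height is 828 mm.

A slab on four corner posts with a tall panel at the back — a chair. The seat slab sits at z = 416 with thickness 31, and the 381 mm backrest starts at the seat top, so the overall height is 416 + 31 + 381 = 828 mm.


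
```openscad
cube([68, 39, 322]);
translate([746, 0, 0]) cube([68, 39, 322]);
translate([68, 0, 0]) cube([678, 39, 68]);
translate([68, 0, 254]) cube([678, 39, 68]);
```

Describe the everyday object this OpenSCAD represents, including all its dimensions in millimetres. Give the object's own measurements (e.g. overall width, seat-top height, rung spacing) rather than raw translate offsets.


A rectangular picture frame lying in the x–z plane (depth along y). The opening is 678 mm wide (x) by 186 mm tall (z), surrounded by a border 68 mm wide on all four sides. The frame is 39 mm deep and is made of two full-height vertical stiles with two horizontal rails fitted between them.


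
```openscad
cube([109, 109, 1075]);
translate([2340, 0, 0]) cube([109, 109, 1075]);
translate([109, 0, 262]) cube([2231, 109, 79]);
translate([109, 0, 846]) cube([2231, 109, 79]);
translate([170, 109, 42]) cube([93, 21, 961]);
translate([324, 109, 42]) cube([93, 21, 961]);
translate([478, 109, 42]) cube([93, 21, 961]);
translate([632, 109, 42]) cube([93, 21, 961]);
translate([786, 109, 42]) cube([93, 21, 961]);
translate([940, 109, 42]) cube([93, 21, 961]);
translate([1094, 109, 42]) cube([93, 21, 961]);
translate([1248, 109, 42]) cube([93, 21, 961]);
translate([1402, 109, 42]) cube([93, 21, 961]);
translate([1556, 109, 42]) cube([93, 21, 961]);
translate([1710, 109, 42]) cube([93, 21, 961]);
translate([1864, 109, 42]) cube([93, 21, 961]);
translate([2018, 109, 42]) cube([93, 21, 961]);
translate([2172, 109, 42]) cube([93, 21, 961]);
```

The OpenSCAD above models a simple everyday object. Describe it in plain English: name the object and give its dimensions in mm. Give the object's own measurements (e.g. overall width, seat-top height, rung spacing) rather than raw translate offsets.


A fence section. Two 109×109 mm posts, 1075 mm tall, stand on the floor with a clear span of 2231 mm between their inner faces. Two horizontal rails of 109×79 mm section span the gap between the posts with their undersides at z = 262 mm and z = 846 mm, flush with the posts' −y face. 14 pickets, each 93 mm wide, 21 mm thick and 961 mm tall, are fixed to the +y face of the rails with their bottoms at z = 42 mm, spaced across the span with a 61 mm gap after the −x post and between neighbouring pickets, with 75 mm left before the +x post.


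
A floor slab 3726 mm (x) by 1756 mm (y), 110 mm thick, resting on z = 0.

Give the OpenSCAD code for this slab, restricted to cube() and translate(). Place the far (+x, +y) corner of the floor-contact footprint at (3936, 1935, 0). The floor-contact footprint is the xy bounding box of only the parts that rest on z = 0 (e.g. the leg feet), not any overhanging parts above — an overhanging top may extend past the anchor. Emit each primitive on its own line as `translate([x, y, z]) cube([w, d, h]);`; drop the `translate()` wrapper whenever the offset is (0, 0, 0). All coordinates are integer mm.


translate([210, 179, 0]) cube([3726, 1756, 110]);


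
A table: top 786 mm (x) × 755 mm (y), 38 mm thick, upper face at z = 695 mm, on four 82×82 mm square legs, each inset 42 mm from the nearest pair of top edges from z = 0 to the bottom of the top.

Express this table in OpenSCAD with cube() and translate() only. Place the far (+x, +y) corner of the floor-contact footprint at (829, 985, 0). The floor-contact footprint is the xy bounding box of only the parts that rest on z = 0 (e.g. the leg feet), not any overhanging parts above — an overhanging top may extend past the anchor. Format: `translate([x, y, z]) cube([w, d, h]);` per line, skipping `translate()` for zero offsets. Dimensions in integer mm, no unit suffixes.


translate([85, 272, 657]) cube([786, 755, 38]);
translate([127, 314, 0]) cube([82, 82, 657]);
translate([747, 314, 0]) cube([82, 82, 657]);
translate([127, 903, 0]) cube([82, 82, 657]);
translate([747, 903, 0]) cube([82, 82, 657]);


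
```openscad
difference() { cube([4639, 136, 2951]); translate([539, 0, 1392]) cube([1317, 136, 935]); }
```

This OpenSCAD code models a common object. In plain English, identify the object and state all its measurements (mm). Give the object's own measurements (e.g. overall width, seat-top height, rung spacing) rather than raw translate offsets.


A wall 4639 mm long (x), 136 mm thick (y), 2951 mm tall, with a rectangular window opening cut through it. The opening is 1317 mm wide and 935 mm tall; its sill is at z = 1392 mm and its near (−x) edge is 539 mm from the wall's −x end. The opening passes through the full wall thickness.


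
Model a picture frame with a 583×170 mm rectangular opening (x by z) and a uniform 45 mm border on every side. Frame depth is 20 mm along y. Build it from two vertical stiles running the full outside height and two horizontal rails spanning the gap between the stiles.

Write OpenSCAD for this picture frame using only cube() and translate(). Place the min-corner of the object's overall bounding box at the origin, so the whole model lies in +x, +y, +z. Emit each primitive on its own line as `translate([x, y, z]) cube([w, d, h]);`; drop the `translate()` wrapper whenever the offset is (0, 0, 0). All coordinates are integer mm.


cube([45, 20, 260]);
translate([628, 0, 0]) cube([45, 20, 260]);
translate([45, 0, 0]) cube([583, 20, 45]);
translate([45, 0, 215]) cube([583, 20, 45]);


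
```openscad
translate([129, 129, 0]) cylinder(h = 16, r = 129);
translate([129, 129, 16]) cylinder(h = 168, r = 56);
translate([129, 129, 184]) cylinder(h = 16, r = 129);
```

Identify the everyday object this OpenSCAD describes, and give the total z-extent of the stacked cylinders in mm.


A spool. The overall height is 200 mm.

Three coaxial cylinders, large–small–large — a spool. Two 16 mm flanges and a 168 mm core give 16 + 168 + 16 = 200 mm.


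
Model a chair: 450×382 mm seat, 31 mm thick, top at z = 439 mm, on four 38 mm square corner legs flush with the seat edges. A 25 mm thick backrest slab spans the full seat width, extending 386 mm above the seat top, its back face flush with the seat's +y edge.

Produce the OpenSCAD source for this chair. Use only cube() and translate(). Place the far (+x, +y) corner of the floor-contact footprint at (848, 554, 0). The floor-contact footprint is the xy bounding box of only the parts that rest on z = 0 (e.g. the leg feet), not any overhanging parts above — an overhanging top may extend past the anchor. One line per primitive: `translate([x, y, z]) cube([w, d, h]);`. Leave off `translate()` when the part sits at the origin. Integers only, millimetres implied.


translate([398, 172, 408]) cube([450, 382, 31]);
translate([398, 172, 0]) cube([38, 38, 408]);
translate([810, 172, 0]) cube([38, 38, 408]);
translate([398, 516, 0]) cube([38, 38, 408]);
translate([810, 516, 0]) cube([38, 38, 408]);
translate([398, 529, 439]) cube([450, 25, 386]);


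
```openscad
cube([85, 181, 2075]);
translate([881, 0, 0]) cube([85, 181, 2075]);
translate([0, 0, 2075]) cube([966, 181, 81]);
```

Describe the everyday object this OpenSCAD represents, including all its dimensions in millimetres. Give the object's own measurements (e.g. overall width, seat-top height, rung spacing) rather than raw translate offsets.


A door frame. The clear opening is 796 mm wide and 2075 mm high. Two 85 mm wide jambs, 181 mm deep, stand either side of the opening from the floor to the top of the opening. A 81 mm thick head sits across the top of both jambs, spanning the full outside width of the frame.


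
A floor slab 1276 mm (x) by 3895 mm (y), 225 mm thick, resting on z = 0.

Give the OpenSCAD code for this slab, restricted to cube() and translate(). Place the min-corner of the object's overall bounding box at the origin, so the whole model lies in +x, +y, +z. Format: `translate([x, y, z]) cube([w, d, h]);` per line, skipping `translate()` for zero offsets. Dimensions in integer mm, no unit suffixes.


cube([1276, 3895, 225]);


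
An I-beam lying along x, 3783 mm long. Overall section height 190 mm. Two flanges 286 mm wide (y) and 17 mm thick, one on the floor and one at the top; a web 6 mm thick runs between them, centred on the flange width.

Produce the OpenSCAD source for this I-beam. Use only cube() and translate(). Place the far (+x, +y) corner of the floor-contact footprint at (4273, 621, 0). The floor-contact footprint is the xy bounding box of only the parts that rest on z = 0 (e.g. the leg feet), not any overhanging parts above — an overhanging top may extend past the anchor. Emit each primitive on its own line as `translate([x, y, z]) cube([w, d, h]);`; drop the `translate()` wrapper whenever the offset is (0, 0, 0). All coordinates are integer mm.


translate([490, 335, 0]) cube([3783, 286, 17]);
translate([490, 475, 17]) cube([3783, 6, 156]);
translate([490, 335, 173]) cube([3783, 286, 17]);


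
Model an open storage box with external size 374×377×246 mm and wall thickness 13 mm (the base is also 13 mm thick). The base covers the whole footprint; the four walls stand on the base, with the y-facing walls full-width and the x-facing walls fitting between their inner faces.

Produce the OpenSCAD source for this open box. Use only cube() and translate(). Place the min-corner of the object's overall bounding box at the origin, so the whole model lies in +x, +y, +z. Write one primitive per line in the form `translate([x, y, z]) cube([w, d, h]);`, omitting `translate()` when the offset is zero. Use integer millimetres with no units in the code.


cube([374, 377, 13]);
translate([0, 0, 13]) cube([374, 13, 233]);
translate([0, 364, 13]) cube([374, 13, 233]);
translate([0, 13, 13]) cube([13, 351, 233]);
translate([361, 13, 13]) cube([13, 351, 233]);


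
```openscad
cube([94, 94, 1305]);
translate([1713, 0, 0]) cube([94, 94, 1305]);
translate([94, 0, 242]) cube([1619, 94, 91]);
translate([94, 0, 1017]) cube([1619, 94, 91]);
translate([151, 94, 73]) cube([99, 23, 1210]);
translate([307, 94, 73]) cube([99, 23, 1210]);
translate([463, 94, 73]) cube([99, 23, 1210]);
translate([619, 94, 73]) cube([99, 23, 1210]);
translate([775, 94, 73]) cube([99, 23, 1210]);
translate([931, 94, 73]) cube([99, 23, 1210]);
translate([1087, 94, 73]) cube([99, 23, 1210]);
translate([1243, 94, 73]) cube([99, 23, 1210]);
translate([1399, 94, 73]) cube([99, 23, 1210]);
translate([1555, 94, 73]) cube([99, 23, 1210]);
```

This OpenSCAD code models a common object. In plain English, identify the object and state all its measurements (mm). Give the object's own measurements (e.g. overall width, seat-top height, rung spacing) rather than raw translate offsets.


A fence section. Two 94×94 mm posts, 1305 mm tall, stand on the floor with a clear span of 1619 mm between their inner faces. Two horizontal rails of 94×91 mm section span the gap between the posts with their undersides at z = 242 mm and z = 1017 mm, flush with the posts' −y face. 10 pickets, each 99 mm wide, 23 mm thick and 1210 mm tall, are fixed to the +y face of the rails with their bottoms at z = 73 mm, spaced across the span with a 57 mm gap after the −x post and between neighbouring pickets, with 59 mm left before the +x post.


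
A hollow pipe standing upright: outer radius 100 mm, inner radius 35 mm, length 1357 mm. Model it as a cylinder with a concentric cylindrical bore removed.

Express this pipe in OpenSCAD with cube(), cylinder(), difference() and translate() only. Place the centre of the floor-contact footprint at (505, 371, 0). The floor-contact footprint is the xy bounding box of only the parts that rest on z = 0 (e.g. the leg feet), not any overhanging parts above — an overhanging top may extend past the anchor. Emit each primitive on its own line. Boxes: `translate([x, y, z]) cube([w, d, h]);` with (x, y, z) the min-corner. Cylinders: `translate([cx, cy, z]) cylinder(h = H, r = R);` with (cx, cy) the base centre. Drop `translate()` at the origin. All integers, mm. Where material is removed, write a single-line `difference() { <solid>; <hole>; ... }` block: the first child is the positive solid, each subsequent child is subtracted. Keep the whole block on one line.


difference() { translate([505, 371, 0]) cylinder(h = 1357, r = 100); translate([505, 371, 0]) cylinder(h = 1357, r = 35); }


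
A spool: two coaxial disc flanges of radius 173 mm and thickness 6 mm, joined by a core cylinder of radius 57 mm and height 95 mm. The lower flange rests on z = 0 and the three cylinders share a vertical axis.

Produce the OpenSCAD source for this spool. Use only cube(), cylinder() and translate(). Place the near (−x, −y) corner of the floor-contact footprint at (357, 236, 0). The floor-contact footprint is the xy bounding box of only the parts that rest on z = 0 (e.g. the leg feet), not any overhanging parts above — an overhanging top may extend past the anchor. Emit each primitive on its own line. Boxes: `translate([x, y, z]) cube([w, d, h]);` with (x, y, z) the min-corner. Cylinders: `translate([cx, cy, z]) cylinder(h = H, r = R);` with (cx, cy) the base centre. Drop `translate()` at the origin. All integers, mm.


translate([530, 409, 0]) cylinder(h = 6, r = 173);
translate([530, 409, 6]) cylinder(h = 95, r = 57);
translate([530, 409, 101]) cylinder(h = 6, r = 173);


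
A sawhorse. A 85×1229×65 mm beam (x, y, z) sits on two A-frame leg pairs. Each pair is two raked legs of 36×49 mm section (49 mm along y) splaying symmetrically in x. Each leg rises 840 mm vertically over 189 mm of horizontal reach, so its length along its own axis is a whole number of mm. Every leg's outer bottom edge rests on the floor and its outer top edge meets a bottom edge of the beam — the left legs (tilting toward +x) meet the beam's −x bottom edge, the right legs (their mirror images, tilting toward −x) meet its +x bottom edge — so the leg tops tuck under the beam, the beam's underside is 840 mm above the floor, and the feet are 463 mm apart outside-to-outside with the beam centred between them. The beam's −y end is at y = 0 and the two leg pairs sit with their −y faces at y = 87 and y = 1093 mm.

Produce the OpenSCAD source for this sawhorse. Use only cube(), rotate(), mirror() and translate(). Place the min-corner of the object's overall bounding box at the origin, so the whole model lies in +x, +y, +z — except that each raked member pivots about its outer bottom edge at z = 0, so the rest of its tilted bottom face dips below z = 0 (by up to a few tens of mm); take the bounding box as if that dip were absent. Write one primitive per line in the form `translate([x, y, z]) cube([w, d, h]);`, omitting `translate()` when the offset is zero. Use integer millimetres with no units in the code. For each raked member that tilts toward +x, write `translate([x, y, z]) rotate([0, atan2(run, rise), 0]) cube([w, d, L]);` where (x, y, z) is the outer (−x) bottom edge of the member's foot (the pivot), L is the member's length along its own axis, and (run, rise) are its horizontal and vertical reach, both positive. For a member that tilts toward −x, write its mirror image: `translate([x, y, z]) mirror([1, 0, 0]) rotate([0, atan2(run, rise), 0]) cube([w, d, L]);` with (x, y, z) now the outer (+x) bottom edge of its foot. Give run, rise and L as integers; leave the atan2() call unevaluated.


translate([189, 0, 840]) cube([85, 1229, 65]);
translate([0, 87, 0]) rotate([0, atan2(189, 840), 0]) cube([36, 49, 861]);
translate([463, 87, 0]) mirror([1, 0, 0]) rotate([0, atan2(189, 840), 0]) cube([36, 49, 861]);
translate([0, 1093, 0]) rotate([0, atan2(189, 840), 0]) cube([36, 49, 861]);
translate([463, 1093, 0]) mirror([1, 0, 0]) rotate([0, atan2(189, 840), 0]) cube([36, 49, 861]);


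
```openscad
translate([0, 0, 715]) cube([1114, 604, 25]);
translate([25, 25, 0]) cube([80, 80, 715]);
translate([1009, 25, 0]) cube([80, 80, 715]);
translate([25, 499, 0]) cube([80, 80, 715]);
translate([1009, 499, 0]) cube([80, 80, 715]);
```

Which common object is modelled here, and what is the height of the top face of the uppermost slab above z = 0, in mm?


A table. The table height is 740 mm.

A 1114×604×25 slab sits at z = 715 on four 80 mm square posts — a table. The top surface is at 715 + 25 = 740 mm.


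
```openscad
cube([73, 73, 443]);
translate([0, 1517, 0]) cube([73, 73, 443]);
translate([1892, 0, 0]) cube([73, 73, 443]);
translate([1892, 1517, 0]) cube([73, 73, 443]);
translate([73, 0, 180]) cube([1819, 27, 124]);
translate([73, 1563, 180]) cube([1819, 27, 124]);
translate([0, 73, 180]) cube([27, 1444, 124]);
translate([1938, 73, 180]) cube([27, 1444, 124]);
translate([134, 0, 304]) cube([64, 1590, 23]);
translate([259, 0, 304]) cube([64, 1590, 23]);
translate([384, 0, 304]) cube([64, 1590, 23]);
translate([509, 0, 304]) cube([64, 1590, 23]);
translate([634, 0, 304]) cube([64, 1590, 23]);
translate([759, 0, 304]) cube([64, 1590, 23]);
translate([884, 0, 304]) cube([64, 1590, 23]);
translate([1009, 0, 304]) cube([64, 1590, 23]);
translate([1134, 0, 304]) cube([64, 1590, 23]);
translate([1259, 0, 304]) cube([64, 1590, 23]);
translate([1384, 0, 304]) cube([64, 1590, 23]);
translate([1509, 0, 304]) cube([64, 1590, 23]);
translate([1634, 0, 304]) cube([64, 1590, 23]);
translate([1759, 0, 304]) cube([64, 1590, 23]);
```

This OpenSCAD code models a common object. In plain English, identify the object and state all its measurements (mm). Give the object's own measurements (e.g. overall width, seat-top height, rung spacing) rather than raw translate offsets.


A bed frame 1965 mm long (x) by 1590 mm wide (y). Four 73×73 mm corner posts, 443 mm tall, at the corners of the footprint. Four rails of 27 mm thickness and 124 mm height run between adjacent posts with their undersides at z = 180 mm, their outer faces flush with the outside of the frame (the two x-running rails run between the posts' inner faces; the two y-running rails run between the posts' inner faces). 14 slats, each 64 mm wide (x) and 23 mm thick, lie across the top of the two x-running rails, running the full 1590 mm width of the frame in y; along x they sit between the end posts with a 61 mm gap after the −x posts and between neighbouring slats, leaving 69 mm before the +x posts.
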